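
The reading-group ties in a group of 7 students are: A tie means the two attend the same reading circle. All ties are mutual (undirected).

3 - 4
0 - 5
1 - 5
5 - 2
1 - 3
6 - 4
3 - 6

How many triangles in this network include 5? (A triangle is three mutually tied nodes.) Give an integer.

5's neighbors are 0, 1, and 2, but none of them are tied to each other, so no triangle contains 5.

0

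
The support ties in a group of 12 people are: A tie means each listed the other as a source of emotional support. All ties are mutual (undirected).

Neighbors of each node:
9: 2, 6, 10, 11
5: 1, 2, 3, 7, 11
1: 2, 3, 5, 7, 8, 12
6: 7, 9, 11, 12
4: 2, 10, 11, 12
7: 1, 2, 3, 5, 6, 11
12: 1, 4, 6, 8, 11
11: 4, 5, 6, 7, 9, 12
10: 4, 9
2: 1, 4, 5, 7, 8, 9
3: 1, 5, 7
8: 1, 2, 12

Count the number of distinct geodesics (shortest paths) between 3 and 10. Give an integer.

12

The shortest distance is 4. The length-4 paths are: 3–1–12–4–10; 3–5–2–4–10; 3–1–2–4–10; 3–7–2–4–10; 3–5–11–4–10; 3–7–11–4–10 (and 6 more).
That gives 12 distinct shortest paths.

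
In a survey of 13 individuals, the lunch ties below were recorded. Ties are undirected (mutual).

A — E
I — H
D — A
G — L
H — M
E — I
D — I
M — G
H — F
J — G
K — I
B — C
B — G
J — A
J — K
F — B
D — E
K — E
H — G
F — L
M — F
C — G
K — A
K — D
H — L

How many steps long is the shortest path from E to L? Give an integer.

3

One shortest route is E – I – H – L, which uses 3 edges, and at distance 2 from E we only reach {H, J}, which does not include L. So d(E,L) = 3.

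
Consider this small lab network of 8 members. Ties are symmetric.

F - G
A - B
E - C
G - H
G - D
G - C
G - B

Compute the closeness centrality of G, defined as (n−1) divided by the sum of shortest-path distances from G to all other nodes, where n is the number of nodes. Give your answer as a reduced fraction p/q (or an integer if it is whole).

Distances from G: A:2, B:1, C:1, D:1, E:2, F:1, H:1. Sum = 9.
n = 8, so closeness = 7/9.

7/9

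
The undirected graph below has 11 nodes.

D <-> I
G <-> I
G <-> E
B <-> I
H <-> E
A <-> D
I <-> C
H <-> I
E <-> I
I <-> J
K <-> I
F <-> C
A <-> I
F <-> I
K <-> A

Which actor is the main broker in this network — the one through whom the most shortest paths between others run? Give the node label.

I

Unnormalized betweenness of each node: A:1/2, B:0, C:0, D:0, E:1/2, F:0, G:0, H:0, I:39, J:0, K:0.
I has the largest value, 39, making it the main broker — the node through which the most shortest paths run.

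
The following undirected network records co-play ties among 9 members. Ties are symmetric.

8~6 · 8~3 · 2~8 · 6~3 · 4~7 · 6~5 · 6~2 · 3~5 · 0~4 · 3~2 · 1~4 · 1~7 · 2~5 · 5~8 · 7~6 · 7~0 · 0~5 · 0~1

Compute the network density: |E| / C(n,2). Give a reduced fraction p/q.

There are 18 edges and 9 nodes, so the maximum possible is C(9,2) = 36.
Density = 18/36 = 1/2.

1/2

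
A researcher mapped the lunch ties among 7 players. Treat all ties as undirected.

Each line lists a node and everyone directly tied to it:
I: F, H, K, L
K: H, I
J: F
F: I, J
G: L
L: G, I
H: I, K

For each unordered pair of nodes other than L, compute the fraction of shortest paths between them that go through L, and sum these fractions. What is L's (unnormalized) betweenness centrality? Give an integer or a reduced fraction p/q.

5

Pairs whose geodesics pass through L — I–G: 1; F–G: 1; K–G: 1; H–G: 1; G–J: 1.
All other pairs contribute 0.
Summing the contributions gives betweenness(L) = 5.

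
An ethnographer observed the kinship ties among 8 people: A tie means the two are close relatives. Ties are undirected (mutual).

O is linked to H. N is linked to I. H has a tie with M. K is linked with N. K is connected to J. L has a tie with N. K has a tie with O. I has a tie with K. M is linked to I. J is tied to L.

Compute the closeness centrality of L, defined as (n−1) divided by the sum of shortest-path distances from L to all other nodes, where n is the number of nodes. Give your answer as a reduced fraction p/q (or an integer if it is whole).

Distances from L: H:4, I:2, J:1, K:2, M:3, N:1, O:3. Sum = 16.
n = 8, so closeness = 7/16.

7/16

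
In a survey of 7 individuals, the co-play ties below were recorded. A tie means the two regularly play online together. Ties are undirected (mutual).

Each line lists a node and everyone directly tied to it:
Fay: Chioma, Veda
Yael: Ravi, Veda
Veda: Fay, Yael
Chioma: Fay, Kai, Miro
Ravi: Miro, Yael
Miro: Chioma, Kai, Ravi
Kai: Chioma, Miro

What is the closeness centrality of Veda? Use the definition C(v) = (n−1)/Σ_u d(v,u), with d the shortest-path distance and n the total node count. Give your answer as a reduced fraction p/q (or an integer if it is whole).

Distances from Veda: Chioma:2, Fay:1, Kai:3, Miro:3, Ravi:2, Yael:1. Sum = 12.
n = 7, so closeness = 6/12 = 1/2.

1/2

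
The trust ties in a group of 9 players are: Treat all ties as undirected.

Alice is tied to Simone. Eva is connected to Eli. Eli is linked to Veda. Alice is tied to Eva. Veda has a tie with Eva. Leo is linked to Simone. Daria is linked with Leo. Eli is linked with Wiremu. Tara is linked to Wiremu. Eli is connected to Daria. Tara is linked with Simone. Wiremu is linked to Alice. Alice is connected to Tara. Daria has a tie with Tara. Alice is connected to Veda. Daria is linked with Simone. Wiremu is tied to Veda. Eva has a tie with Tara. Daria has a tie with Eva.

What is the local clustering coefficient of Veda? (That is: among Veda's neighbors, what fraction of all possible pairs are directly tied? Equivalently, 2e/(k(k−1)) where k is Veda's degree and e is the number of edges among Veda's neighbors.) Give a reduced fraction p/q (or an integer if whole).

Veda's neighbors: Alice, Eli, Eva, and Wiremu (k = 4).
Possible neighbor pairs: C(4,2) = 6. Edges among them: Alice–Eva, Alice–Wiremu, Eli–Eva, Eli–Wiremu → e = 4.
Clustering(Veda) = 4/6 = 2/3.

2/3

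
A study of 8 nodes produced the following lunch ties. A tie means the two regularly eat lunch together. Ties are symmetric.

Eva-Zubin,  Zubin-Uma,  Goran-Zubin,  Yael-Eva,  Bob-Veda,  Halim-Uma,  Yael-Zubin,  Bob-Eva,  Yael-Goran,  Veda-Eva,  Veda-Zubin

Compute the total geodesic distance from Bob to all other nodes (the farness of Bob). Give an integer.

Distances from Bob: Eva:1, Goran:3, Halim:4, Uma:3, Veda:1, Yael:2, Zubin:2.
Sum = 1 + 3 + 4 + 3 + 1 + 2 + 2 = 16.

16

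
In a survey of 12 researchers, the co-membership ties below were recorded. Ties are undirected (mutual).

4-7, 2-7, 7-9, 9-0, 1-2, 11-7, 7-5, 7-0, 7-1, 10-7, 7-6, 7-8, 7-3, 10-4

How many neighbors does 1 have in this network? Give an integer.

2

1 is directly tied to 2 and 7. That is 2 neighbors, so the degree of 1 is 2.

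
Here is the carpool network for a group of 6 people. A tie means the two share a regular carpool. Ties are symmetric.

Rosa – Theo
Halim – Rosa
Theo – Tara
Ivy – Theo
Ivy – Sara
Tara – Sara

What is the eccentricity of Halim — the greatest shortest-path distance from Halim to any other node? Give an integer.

4

Distances from Halim: Ivy:3, Rosa:1, Sara:4, Tara:3, Theo:2.
The largest is 4 (to Sara), so the eccentricity of Halim is 4.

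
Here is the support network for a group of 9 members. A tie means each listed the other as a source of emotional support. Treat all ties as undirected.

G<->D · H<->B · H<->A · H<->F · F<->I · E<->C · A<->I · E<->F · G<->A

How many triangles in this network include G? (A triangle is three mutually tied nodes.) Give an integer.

0

G's neighbors are A and D, but none of them are tied to each other, so no triangle contains G.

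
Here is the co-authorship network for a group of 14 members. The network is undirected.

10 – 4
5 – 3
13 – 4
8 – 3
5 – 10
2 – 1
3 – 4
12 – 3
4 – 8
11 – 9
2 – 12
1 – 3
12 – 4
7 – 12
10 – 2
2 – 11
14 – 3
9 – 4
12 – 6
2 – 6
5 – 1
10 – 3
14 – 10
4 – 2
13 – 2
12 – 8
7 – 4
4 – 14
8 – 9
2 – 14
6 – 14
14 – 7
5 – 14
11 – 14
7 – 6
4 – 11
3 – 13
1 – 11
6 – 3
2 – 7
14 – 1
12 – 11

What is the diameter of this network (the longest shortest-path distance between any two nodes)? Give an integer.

3

Eccentricity of each node (its greatest distance to any other): 1:2, 2:2, 3:2, 4:2, 5:3, 6:3, 7:2, 8:2, 9:3, 10:2, 11:2, 12:2, 13:2, 14:2.
The maximum eccentricity is 3, realized for instance by the pair 5–9 via 5 – 1 – 11 – 9. So the diameter is 3.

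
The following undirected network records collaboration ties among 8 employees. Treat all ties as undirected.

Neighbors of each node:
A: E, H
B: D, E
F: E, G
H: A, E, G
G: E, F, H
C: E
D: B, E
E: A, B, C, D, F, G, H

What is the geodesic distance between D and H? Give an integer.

One shortest route is D – E – H, which uses 2 edges, and D and H are not directly tied, so nothing shorter exists. So d(D,H) = 2.

2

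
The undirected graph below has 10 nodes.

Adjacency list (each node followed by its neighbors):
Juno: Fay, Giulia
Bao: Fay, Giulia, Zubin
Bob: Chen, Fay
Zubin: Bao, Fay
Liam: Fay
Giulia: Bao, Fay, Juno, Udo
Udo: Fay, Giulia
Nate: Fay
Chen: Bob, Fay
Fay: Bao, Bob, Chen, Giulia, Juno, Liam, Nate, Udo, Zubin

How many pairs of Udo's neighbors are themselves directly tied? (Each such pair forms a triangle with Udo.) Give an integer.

1

Udo's neighbors: Fay and Giulia.
Neighbor pairs that are themselves tied: Udo–Fay–Giulia. Each forms one triangle with Udo, for 1 in total.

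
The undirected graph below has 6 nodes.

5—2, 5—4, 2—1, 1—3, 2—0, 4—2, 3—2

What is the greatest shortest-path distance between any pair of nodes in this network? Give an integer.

Eccentricity of each node (its greatest distance to any other): 0:2, 1:2, 2:1, 3:2, 4:2, 5:2.
The maximum eccentricity is 2, realized for instance by the pair 1–5 via 1 – 2 – 5. So the diameter is 2.

2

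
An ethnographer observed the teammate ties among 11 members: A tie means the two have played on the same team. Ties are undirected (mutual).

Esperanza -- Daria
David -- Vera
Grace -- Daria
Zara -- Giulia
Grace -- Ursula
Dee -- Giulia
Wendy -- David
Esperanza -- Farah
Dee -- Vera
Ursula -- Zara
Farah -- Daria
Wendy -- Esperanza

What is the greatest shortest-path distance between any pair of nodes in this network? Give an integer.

5

Eccentricity of each node (its greatest distance to any other): Daria:5, David:5, Dee:5, Esperanza:5, Farah:5, Giulia:5, Grace:5, Ursula:5, Vera:5, Wendy:5, Zara:5.
The maximum eccentricity is 5, realized for instance by the pair David–Ursula via David – Wendy – Esperanza – Daria – Grace – Ursula. So the diameter is 5.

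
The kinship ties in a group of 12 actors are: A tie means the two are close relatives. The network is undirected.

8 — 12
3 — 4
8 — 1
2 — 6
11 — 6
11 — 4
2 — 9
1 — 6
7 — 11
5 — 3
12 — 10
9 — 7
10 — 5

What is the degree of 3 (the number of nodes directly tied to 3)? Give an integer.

2

3 is directly tied to 4 and 5. That is 2 neighbors, so the degree of 3 is 2.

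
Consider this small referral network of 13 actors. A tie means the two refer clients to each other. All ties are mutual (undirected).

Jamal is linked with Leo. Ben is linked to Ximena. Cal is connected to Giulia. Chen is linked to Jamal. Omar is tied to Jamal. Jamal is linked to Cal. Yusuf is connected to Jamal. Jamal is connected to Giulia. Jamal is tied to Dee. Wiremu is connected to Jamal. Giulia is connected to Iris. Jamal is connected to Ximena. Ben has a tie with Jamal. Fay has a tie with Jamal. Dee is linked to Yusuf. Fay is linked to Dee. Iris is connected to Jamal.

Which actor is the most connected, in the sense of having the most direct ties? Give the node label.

Jamal

Degrees — Ben:2, Cal:2, Chen:1, Dee:3, Fay:2, Giulia:3, Iris:2, Jamal:12, Leo:1, Omar:1, Wiremu:1, Ximena:2, Yusuf:2.
The maximum is 12, attained only by Jamal.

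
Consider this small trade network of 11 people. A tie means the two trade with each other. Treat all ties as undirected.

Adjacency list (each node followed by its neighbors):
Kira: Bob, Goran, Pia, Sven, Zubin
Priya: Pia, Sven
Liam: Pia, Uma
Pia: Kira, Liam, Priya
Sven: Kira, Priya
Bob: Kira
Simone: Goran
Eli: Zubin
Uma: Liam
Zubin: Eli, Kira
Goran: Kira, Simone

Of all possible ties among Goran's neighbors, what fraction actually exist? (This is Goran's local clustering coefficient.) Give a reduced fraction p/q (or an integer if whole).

0

Goran's neighbors: Kira and Simone (k = 2).
Possible neighbor pairs: C(2,2) = 1. Edges among them: none → e = 0.
Clustering(Goran) = 0/1.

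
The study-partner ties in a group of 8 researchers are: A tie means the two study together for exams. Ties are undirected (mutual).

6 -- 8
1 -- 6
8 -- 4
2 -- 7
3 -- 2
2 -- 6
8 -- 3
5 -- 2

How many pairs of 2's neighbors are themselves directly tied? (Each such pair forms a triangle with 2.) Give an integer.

0

2's neighbors are 3, 5, 6, and 7, but none of them are tied to each other, so no triangle contains 2.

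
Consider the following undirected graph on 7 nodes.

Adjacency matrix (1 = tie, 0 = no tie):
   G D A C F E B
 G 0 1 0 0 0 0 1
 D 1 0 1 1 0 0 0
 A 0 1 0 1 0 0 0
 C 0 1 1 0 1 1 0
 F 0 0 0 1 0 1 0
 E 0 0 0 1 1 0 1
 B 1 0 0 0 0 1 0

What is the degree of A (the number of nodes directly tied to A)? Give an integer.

A is directly tied to C and D. That is 2 neighbors, so the degree of A is 2.

2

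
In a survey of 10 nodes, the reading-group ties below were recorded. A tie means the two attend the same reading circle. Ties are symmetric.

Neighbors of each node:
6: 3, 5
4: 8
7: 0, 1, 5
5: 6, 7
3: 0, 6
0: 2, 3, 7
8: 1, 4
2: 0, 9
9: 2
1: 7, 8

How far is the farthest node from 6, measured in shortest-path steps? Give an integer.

Distances from 6: 0:2, 1:3, 2:3, 3:1, 4:5, 5:1, 7:2, 8:4, 9:4.
The largest is 5 (to 4), so the eccentricity of 6 is 5.

5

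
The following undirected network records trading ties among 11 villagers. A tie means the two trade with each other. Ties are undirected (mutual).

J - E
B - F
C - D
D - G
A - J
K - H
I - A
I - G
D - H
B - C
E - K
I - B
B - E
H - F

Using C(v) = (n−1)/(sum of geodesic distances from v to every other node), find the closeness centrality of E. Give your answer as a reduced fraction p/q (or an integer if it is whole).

Distances from E: A:2, B:1, C:2, D:3, F:2, G:3, H:2, I:2, J:1, K:1. Sum = 19.
n = 11, so closeness = 10/19.

10/19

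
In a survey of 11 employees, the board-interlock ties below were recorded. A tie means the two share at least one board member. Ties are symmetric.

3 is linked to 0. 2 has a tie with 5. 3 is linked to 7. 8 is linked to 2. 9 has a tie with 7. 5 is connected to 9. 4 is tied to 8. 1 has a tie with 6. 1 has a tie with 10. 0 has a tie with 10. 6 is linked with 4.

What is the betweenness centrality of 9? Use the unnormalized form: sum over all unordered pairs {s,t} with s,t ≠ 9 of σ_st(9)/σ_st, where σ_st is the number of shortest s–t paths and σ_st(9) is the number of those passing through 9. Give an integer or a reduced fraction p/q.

Pairs whose geodesics pass through 9 — 10–5: 1; 0–5: 1; 0–2: 1; 3–5: 1; 3–2: 1; 3–8: 1; 7–5: 1; 7–2: 1; 7–8: 1; 7–4: 1.
All other pairs contribute 0.
Summing the contributions gives betweenness(9) = 10.

10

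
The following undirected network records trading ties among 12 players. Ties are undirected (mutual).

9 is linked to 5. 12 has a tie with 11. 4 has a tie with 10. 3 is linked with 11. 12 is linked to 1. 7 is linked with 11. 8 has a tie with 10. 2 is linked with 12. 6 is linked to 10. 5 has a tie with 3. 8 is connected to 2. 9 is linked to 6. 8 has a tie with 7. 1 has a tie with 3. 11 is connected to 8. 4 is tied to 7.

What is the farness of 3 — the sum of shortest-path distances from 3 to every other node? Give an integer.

23

Distances from 3: 1:1, 2:3, 4:3, 5:1, 6:3, 7:2, 8:2, 9:2, 10:3, 11:1, 12:2.
Sum = 1 + 3 + 3 + 1 + 3 + 2 + 2 + 2 + 3 + 1 + 2 = 23.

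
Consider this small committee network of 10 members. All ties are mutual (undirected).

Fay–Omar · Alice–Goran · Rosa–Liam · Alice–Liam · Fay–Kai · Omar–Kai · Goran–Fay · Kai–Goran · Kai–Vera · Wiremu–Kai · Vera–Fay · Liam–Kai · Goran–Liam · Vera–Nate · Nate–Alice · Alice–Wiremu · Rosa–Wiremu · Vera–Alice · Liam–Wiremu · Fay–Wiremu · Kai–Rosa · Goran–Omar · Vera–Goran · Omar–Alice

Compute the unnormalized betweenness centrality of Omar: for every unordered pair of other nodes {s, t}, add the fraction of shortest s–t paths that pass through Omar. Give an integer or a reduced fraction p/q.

Pairs whose geodesics pass through Omar — Alice–Fay: 1/4; Alice–Kai: 1/5.
All other pairs contribute 0.
Summing the contributions gives betweenness(Omar) = 9/20.

9/20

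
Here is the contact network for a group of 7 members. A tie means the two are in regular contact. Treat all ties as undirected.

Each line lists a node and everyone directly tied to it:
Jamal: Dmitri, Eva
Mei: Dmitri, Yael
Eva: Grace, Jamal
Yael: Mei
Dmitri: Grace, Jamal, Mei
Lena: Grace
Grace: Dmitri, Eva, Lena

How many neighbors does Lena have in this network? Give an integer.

Lena is directly tied to Grace. That is 1 neighbor, so the degree of Lena is 1.

1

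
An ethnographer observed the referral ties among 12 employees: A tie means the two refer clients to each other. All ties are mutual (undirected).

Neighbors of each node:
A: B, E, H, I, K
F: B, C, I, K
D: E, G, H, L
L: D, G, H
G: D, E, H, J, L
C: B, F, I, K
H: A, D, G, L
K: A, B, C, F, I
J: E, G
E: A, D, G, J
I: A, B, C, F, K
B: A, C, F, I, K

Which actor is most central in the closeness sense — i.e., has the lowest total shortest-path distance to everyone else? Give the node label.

Farness (sum of distances to all others) for each node — A:17, B:21, C:28, D:25, E:20, F:28, G:24, H:20, I:21, J:27, K:21, L:26.
The smallest farness is 17, for A, so A has the highest closeness.

A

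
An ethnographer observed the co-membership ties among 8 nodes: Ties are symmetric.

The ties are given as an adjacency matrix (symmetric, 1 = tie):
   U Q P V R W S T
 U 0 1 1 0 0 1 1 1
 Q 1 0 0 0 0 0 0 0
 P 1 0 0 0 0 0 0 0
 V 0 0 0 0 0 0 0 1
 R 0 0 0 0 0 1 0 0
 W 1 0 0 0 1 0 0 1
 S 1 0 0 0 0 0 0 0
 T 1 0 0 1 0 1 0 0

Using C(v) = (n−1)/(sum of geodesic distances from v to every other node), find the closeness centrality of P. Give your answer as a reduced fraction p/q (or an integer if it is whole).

Distances from P: Q:2, R:3, S:2, T:2, U:1, V:3, W:2. Sum = 15.
n = 8, so closeness = 7/15.

7/15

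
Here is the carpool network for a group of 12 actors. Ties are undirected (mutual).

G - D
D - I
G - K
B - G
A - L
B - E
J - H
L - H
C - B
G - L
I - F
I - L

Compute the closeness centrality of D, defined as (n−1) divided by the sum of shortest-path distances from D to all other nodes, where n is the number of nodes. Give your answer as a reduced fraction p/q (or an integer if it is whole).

Distances from D: A:3, B:2, C:3, E:3, F:2, G:1, H:3, I:1, J:4, K:2, L:2. Sum = 26.
n = 12, so closeness = 11/26.

11/26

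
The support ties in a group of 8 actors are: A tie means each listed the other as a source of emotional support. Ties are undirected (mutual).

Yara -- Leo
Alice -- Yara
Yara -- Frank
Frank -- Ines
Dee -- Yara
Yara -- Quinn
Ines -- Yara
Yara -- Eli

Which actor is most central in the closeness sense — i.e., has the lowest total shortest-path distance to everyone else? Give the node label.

Farness (sum of distances to all others) for each node — Alice:13, Dee:13, Eli:13, Frank:12, Ines:12, Leo:13, Quinn:13, Yara:7.
The smallest farness is 7, for Yara, so Yara has the highest closeness.

Yara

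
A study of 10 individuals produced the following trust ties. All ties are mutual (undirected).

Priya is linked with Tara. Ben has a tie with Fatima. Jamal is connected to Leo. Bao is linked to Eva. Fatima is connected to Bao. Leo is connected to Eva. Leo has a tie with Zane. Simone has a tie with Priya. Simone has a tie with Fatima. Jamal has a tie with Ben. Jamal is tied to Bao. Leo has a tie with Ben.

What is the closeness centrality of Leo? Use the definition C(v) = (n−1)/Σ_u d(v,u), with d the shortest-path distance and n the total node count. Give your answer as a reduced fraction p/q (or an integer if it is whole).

Distances from Leo: Bao:2, Ben:1, Eva:1, Fatima:2, Jamal:1, Priya:4, Simone:3, Tara:5, Zane:1. Sum = 20.
n = 10, so closeness = 9/20.

9/20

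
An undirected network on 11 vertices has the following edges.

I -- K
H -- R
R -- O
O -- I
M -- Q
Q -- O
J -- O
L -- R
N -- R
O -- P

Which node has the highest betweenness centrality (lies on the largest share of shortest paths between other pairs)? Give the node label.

Unnormalized betweenness of each node: H:0, I:9, J:0, K:0, L:0, M:0, N:0, O:37, P:0, Q:9, R:24.
O has the largest value, 37, making it the main broker — the node through which the most shortest paths run.

O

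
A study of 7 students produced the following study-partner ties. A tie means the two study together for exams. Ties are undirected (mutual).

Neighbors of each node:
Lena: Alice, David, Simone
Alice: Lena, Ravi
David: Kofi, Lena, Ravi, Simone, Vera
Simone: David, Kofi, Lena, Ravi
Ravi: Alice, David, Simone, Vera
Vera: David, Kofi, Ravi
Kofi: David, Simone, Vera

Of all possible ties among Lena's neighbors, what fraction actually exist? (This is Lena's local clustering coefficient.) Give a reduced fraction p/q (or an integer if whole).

1/3

Lena's neighbors: Alice, David, and Simone (k = 3).
Possible neighbor pairs: C(3,2) = 3. Edges among them: David–Simone → e = 1.
Clustering(Lena) = 1/3.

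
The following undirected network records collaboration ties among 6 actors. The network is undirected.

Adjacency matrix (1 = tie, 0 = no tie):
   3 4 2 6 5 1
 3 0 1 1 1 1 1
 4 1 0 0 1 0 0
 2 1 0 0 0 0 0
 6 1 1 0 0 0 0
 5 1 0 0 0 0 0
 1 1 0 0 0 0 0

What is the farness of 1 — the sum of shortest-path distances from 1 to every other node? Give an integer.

9

Distances from 1: 2:2, 3:1, 4:2, 5:2, 6:2.
Sum = 2 + 1 + 2 + 2 + 2 = 9.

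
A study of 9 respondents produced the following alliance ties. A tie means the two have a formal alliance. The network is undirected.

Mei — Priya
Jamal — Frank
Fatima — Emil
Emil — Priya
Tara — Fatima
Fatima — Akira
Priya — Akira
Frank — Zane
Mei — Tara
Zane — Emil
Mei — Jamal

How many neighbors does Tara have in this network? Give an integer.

Tara is directly tied to Fatima and Mei. That is 2 neighbors, so the degree of Tara is 2.

2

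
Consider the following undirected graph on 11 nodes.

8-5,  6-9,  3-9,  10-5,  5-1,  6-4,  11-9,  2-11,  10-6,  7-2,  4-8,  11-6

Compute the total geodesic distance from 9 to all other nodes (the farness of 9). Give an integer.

22

Distances from 9: 1:4, 2:2, 3:1, 4:2, 5:3, 6:1, 7:3, 8:3, 10:2, 11:1.
Sum = 4 + 2 + 1 + 2 + 3 + 1 + 3 + 3 + 2 + 1 = 22.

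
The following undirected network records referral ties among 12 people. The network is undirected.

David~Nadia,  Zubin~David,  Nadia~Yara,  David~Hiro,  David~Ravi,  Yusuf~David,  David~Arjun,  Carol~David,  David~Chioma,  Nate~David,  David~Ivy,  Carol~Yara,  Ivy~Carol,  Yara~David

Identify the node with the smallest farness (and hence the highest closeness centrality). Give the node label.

Farness (sum of distances to all others) for each node — Arjun:21, Carol:19, Chioma:21, David:11, Hiro:21, Ivy:20, Nadia:20, Nate:21, Ravi:21, Yara:19, Yusuf:21, Zubin:21.
The smallest farness is 11, for David, so David has the highest closeness.

David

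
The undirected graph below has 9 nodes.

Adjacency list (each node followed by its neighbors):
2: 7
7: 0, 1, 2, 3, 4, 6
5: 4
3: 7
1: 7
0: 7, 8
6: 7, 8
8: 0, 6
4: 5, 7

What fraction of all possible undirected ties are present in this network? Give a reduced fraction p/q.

1/4

There are 9 edges and 9 nodes, so the maximum possible is C(9,2) = 36.
Density = 9/36 = 1/4.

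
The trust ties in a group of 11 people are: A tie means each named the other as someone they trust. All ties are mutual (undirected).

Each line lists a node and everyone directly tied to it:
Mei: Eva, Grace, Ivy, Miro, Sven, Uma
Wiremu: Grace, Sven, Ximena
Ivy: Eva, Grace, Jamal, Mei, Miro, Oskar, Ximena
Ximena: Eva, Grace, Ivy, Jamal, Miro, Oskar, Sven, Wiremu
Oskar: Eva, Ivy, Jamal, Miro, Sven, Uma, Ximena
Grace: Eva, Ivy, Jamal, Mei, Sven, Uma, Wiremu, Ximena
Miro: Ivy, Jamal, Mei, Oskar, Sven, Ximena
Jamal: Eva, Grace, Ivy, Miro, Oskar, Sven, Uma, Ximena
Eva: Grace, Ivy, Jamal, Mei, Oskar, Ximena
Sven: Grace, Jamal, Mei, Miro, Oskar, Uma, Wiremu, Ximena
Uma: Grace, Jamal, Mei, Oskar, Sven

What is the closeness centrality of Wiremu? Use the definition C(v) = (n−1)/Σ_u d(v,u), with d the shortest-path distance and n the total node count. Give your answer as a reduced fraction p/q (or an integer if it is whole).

10/17

Distances from Wiremu: Eva:2, Grace:1, Ivy:2, Jamal:2, Mei:2, Miro:2, Oskar:2, Sven:1, Uma:2, Ximena:1. Sum = 17.
n = 11, so closeness = 10/17.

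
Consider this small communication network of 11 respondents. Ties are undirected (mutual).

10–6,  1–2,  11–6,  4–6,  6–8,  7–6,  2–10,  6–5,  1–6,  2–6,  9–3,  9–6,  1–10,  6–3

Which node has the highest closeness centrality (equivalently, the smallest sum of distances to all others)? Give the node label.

6

Farness (sum of distances to all others) for each node — 1:17, 2:17, 3:18, 4:19, 5:19, 6:10, 7:19, 8:19, 9:18, 10:17, 11:19.
The smallest farness is 10, for 6, so 6 has the highest closeness.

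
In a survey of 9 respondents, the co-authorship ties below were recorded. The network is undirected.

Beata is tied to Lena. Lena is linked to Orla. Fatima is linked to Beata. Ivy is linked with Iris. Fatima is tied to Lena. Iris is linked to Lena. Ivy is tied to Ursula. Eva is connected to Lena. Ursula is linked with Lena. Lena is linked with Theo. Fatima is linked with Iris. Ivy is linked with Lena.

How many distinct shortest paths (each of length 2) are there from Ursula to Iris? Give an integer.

2

The shortest distance is 2. The length-2 paths are: Ursula–Lena–Iris; Ursula–Ivy–Iris.
That gives 2 distinct shortest paths.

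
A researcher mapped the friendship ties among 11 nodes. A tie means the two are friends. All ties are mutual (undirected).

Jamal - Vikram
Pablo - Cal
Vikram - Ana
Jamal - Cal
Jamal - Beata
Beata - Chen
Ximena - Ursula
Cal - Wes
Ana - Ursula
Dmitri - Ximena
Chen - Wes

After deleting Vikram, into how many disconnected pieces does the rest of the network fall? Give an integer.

Without Vikram, the remaining ties split the others into: {Beata, Cal, Chen, Jamal, Pablo, Wes}; {Ana, Dmitri, Ursula, Ximena}.
That's 2 separate components.

2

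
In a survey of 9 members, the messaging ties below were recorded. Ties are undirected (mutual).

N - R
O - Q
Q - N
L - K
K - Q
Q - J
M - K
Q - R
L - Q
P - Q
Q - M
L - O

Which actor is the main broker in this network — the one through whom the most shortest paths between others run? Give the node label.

Q

Unnormalized betweenness of each node: J:0, K:1/2, L:1/2, M:0, N:0, O:0, P:0, Q:23, R:0.
Q has the largest value, 23, making it the main broker — the node through which the most shortest paths run.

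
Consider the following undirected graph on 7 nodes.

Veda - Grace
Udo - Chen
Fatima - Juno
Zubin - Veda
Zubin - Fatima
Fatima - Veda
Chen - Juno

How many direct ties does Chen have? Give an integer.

Chen is directly tied to Juno and Udo. That is 2 neighbors, so the degree of Chen is 2.

2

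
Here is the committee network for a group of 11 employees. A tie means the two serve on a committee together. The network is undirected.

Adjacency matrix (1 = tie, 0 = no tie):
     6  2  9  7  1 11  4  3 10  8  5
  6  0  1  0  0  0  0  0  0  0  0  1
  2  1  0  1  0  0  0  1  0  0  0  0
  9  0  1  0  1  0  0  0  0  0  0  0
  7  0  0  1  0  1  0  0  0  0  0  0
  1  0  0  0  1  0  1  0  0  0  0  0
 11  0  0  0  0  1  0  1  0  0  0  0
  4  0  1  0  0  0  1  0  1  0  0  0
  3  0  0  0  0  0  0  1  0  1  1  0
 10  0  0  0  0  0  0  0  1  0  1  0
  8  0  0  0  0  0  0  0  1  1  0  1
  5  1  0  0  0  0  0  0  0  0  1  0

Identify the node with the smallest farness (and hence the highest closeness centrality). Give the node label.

4

Farness (sum of distances to all others) for each node — 1:29, 2:20, 3:22, 4:19, 5:27, 6:24, 7:30, 8:26, 9:25, 10:28, 11:24.
The smallest farness is 19, for 4, so 4 has the highest closeness.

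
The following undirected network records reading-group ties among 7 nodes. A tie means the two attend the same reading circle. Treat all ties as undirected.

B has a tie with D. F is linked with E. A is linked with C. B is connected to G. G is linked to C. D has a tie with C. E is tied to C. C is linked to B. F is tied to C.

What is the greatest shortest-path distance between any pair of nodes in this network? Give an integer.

2

Eccentricity of each node (its greatest distance to any other): A:2, B:2, C:1, D:2, E:2, F:2, G:2.
The maximum eccentricity is 2, realized for instance by the pair B–F via B – C – F. So the diameter is 2.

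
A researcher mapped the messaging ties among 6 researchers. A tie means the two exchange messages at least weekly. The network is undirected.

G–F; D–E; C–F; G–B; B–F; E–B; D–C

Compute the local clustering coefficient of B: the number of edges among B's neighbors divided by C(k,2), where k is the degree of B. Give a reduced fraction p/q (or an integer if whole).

1/3

B's neighbors: E, F, and G (k = 3).
Possible neighbor pairs: C(3,2) = 3. Edges among them: F–G → e = 1.
Clustering(B) = 1/3.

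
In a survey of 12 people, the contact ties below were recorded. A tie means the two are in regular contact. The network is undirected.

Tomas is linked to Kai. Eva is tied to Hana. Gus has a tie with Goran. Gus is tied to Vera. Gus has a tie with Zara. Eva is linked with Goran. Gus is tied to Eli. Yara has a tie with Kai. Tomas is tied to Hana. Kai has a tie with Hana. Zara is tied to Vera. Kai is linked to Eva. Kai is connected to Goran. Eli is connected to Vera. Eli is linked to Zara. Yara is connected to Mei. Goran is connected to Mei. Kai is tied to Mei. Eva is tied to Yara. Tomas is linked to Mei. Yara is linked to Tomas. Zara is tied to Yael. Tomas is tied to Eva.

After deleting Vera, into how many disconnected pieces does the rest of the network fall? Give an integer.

Vera's neighbors (Eli, Gus, and Zara) remain reachable from one another through other ties, so the rest of the network stays in one piece.

1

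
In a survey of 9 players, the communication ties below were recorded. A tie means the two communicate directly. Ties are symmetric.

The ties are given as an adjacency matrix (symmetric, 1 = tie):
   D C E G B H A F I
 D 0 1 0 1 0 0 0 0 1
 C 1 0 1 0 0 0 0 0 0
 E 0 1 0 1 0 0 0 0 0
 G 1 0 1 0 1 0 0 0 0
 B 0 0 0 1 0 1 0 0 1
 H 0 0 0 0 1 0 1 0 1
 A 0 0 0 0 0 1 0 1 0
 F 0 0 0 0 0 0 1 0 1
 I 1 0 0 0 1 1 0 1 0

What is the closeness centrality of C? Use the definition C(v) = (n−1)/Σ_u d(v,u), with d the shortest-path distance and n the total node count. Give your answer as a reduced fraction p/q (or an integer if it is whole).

8/19

Distances from C: A:4, B:3, D:1, E:1, F:3, G:2, H:3, I:2. Sum = 19.
n = 9, so closeness = 8/19.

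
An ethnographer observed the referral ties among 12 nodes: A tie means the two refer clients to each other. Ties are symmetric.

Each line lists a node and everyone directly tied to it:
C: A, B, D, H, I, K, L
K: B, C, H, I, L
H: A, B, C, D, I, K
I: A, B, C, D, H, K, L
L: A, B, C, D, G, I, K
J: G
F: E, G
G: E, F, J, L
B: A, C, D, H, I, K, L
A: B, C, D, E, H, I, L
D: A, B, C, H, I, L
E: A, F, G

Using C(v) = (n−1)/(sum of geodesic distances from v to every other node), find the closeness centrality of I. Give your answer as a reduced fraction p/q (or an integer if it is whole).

11/17

Distances from I: A:1, B:1, C:1, D:1, E:2, F:3, G:2, H:1, J:3, K:1, L:1. Sum = 17.
n = 12, so closeness = 11/17.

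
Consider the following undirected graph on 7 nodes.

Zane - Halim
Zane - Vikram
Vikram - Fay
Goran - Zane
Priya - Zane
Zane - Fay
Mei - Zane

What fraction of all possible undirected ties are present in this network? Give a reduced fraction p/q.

1/3

There are 7 edges and 7 nodes, so the maximum possible is C(7,2) = 21.
Density = 7/21 = 1/3.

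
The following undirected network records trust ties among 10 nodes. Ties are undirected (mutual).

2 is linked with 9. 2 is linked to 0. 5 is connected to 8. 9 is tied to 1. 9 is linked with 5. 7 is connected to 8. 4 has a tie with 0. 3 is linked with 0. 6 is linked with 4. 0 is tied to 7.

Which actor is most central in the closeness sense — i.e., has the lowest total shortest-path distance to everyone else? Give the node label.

Farness (sum of distances to all others) for each node — 0:16, 1:28, 2:18, 3:24, 4:22, 5:24, 6:30, 7:20, 8:22, 9:20.
The smallest farness is 16, for 0, so 0 has the highest closeness.

0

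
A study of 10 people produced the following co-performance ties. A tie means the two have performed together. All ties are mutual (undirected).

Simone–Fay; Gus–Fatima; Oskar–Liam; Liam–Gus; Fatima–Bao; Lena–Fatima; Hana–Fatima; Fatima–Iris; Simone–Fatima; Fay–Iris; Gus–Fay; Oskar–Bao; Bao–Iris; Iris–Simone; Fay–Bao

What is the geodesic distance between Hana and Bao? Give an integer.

2

One shortest route is Hana – Fatima – Bao, which uses 2 edges, and Hana and Bao are not directly tied, so nothing shorter exists. So d(Hana,Bao) = 2.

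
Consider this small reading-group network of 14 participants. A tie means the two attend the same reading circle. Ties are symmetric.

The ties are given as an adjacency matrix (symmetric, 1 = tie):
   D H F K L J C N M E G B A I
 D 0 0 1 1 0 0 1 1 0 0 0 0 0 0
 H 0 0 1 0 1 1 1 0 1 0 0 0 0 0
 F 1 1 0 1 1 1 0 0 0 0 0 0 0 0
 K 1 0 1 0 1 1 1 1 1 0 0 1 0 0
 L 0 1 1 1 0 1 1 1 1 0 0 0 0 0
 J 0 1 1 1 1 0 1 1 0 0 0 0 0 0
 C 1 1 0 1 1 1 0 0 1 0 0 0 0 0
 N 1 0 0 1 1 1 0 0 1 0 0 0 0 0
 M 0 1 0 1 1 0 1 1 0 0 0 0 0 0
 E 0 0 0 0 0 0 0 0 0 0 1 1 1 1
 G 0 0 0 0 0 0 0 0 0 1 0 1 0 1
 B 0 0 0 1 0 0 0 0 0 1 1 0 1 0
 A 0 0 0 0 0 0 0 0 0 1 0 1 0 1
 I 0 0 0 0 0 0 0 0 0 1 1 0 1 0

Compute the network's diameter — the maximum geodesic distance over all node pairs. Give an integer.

Eccentricity of each node (its greatest distance to any other): A:4, B:3, C:4, D:4, E:4, F:4, G:4, H:5, I:5, J:4, K:3, L:4, M:4, N:4.
The maximum eccentricity is 5, realized for instance by the pair H–I via H – F – K – B – E – I. So the diameter is 5.

5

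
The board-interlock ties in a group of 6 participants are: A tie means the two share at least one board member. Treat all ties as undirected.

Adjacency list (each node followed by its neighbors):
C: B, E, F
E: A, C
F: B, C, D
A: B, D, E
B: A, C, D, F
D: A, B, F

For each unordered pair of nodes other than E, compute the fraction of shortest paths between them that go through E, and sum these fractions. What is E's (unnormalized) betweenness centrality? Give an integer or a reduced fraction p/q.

Pairs whose geodesics pass through E — A–C: 1/2.
All other pairs contribute 0.
Summing the contributions gives betweenness(E) = 1/2.

1/2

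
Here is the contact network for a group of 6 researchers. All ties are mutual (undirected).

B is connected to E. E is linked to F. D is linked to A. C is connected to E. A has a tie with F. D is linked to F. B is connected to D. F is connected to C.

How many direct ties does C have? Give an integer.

C is directly tied to E and F. That is 2 neighbors, so the degree of C is 2.

2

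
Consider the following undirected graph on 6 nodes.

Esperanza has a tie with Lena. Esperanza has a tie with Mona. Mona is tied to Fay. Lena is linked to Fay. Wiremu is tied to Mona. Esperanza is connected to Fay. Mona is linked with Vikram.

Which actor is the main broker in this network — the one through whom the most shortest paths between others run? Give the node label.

Unnormalized betweenness of each node: Esperanza:3/2, Fay:3/2, Lena:0, Mona:7, Vikram:0, Wiremu:0.
Mona has the largest value, 7, making it the main broker — the node through which the most shortest paths run.

Mona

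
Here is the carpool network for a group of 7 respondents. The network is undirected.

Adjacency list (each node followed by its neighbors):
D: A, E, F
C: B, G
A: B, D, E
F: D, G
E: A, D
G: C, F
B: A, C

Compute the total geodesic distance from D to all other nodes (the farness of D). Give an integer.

10

Distances from D: A:1, B:2, C:3, E:1, F:1, G:2.
Sum = 1 + 2 + 3 + 1 + 1 + 2 = 10.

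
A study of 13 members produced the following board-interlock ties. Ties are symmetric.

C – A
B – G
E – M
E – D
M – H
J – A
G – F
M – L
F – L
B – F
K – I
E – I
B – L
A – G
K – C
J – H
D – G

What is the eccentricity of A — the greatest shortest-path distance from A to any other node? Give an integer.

3

Distances from A: B:2, C:1, D:2, E:3, F:2, G:1, H:2, I:3, J:1, K:2, L:3, M:3.
The largest is 3 (to M, L, E, and I), so the eccentricity of A is 3.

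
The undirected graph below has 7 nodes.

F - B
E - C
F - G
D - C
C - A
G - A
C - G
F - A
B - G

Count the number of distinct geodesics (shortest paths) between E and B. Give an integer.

The shortest distance is 3, and the only length-3 path is E–C–G–B. So there is exactly 1 shortest path.

1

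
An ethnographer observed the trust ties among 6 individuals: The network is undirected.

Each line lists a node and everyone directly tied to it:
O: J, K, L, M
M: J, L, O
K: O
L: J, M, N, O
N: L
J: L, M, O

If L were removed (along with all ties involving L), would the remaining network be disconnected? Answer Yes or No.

Removing L leaves {J, K, M, and O} with no path to {N}, so the network splits into 2 components. L is a cut vertex.

Yes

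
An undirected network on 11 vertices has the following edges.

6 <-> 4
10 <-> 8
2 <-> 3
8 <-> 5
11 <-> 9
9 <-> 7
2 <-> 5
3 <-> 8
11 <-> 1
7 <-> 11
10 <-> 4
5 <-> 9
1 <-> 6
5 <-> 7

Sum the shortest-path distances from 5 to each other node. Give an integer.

Distances from 5: 1:3, 2:1, 3:2, 4:3, 6:4, 7:1, 8:1, 9:1, 10:2, 11:2.
Sum = 3 + 1 + 2 + 3 + 4 + 1 + 1 + 1 + 2 + 2 = 20.

20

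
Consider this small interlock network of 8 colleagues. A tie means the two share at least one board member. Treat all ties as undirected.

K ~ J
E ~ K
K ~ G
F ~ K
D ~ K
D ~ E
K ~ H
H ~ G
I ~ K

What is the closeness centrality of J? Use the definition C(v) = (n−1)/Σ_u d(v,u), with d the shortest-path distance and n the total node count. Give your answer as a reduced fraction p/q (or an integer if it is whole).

7/13

Distances from J: D:2, E:2, F:2, G:2, H:2, I:2, K:1. Sum = 13.
n = 8, so closeness = 7/13.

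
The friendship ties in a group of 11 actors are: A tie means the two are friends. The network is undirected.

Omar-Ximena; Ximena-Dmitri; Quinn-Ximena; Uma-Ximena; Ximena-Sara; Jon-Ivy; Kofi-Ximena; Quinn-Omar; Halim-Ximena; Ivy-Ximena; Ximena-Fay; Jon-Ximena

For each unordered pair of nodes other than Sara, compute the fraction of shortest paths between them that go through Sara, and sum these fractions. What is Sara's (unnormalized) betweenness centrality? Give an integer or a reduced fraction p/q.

No shortest path between any pair of other nodes passes through Sara.
Summing the contributions gives betweenness(Sara) = 0.

0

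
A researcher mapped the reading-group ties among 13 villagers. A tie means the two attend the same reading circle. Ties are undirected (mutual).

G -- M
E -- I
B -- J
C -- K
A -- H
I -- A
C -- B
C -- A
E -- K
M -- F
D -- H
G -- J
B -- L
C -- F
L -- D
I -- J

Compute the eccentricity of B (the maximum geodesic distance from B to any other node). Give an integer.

Distances from B: A:2, C:1, D:2, E:3, F:2, G:2, H:3, I:2, J:1, K:2, L:1, M:3.
The largest is 3 (to H, E, and M), so the eccentricity of B is 3.

3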